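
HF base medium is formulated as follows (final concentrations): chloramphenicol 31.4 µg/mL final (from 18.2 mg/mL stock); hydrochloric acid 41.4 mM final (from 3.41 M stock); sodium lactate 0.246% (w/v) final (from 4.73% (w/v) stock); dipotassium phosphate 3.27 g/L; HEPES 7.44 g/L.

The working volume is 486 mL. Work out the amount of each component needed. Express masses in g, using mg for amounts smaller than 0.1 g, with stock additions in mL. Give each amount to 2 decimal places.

chloramphenicol 0.84 mL; hydrochloric acid 5.90 mL; sodium lactate 25.28 mL; dipotassium phosphate 1.59 g; HEPES 3.62 g

Working volume: 486 mL = 0.486 L.
chloramphenicol: V = C2·V2/C1 = 31.4 µg/mL × 486 mL ÷ 18200 µg/mL = 0.84 mL
hydrochloric acid: dilute stock: 41.4 mM × 486 mL ÷ 3410 mM = 5.90 mL
sodium lactate: dilute stock: 0.246% ÷ 4.73% × 486 mL = 25.28 mL
dipotassium phosphate: 3.27 g/L × 0.486 L = 1.59 g
HEPES: 7.44 g/L × 0.486 L = 3.62 g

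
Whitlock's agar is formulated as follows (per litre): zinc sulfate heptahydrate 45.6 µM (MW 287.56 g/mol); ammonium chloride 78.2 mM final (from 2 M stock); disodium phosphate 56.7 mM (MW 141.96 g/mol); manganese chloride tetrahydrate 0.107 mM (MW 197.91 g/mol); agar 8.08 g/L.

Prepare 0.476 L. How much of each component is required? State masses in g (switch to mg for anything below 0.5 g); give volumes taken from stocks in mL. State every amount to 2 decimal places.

zinc sulfate heptahydrate 6.24 mg; ammonium chloride 18.61 mL; disodium phosphate 3.83 g; manganese chloride tetrahydrate 10.08 mg; agar 3.85 g

Working volume: 0.476 L.
zinc sulfate heptahydrate: 45.6 µmol/L × 287.56 g/mol × 0.476 L ÷ 1000 = 6.24 mg
ammonium chloride: V = C2·V2/C1 = 78.2 mM × 476 mL ÷ 2000 mM = 18.61 mL
disodium phosphate: 56.7 mmol/L × 141.96 g/mol × 0.476 L ÷ 1000 = 3.83 g
manganese chloride tetrahydrate: 0.107 mmol/L × 197.91 mg/mmol × 0.476 L = 10.08 mg
agar: 8.08 g/L × 0.476 L = 3.85 g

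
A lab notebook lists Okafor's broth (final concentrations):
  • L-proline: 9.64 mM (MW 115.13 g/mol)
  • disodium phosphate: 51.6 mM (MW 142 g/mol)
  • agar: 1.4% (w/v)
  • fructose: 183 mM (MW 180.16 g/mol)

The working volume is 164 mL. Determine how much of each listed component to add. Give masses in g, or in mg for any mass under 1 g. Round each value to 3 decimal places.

L-proline 182.016 mg; disodium phosphate 1.202 g; agar 2.296 g; fructose 5.407 g

Target volume = 164 mL = 0.164 L.
L-proline: 9.64 mmol/L × 115.13 mg/mmol × 0.164 L = 182.016 mg
disodium phosphate: 51.6 mmol/L × 142 g/mol × 0.164 L ÷ 1000 = 1.202 g
agar: 1.4% w/v = 14 g/L → 14 × 0.164 L = 2.296 g
fructose: 183 mmol/L × 180.16 g/mol × 0.164 L ÷ 1000 = 5.407 g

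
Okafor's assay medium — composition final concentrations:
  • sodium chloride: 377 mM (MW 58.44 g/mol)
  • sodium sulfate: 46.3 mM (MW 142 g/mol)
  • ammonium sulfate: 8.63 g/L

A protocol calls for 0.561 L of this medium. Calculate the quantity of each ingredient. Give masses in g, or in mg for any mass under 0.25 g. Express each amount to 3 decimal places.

Scale factor relative to 1 L: 0.561.
sodium chloride: 377 mmol/L × 58.44 g/mol × 0.561 L ÷ 1000 = 12.360 g
sodium sulfate: 46.3 mmol/L × 142 g/mol × 0.561 L ÷ 1000 = 3.688 g
ammonium sulfate: 8.63 g/L × 0.561 L = 4.841 g

sodium chloride 12.360 g; sodium sulfate 3.688 g; ammonium sulfate 4.841 g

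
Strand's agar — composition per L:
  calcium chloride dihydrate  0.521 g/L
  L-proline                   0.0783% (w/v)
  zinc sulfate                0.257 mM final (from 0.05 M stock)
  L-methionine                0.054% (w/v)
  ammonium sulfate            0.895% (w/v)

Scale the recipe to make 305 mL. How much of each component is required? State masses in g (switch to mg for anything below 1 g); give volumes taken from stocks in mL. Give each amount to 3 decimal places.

calcium chloride dihydrate 158.905 mg; L-proline 238.815 mg; zinc sulfate 1.568 mL; L-methionine 164.700 mg; ammonium sulfate 2.730 g

Scale factor relative to 1 L: 0.305.
calcium chloride dihydrate: 0.521 g/L × 0.305 L = 0.158905 g = 158.905 mg
L-proline: 0.0783 g per 100 mL × 305 mL ÷ 100 = 0.238815 g = 238.815 mg
zinc sulfate: dilute stock: 0.257 mM × 305 mL ÷ 50 mM = 1.568 mL
L-methionine: 0.054 g per 100 mL × 305 mL ÷ 100 = 0.1647 g = 164.700 mg
ammonium sulfate: 0.895% w/v = 8.95 g/L → 8.95 × 0.305 L = 2.730 g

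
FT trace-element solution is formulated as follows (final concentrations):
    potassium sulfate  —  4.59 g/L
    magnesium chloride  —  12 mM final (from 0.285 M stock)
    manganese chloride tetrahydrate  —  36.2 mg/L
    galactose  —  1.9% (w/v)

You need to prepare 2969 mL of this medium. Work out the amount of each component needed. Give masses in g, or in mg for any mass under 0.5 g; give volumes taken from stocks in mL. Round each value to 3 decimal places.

Working volume: 2969 mL = 2.969 L.
potassium sulfate: 4.59 g/L × 2.969 L = 13.628 g
magnesium chloride: C1V1 = C2V2 → 12 mM × 2969 mL ÷ 285 mM = 125.011 mL
manganese chloride tetrahydrate: 36.2 mg/L × 2.969 L = 107.478 mg
galactose: 1.9 g per 100 mL × 2969 mL ÷ 100 = 56.411 g

potassium sulfate 13.628 g; magnesium chloride 125.011 mL; manganese chloride tetrahydrate 107.478 mg; galactose 56.411 g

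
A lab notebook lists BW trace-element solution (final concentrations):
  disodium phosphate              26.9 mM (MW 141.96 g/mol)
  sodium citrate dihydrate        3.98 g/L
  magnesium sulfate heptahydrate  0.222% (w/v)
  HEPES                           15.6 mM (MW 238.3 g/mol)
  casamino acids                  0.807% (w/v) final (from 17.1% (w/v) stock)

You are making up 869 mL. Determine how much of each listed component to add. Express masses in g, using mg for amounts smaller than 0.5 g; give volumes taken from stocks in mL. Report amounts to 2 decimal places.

Scale factor relative to 1 L: 0.869.
disodium phosphate: 26.9 mmol/L × 141.96 g/mol × 0.869 L ÷ 1000 = 3.32 g
sodium citrate dihydrate: 3.98 g/L × 0.869 L = 3.46 g
magnesium sulfate heptahydrate: 0.222 g per 100 mL × 869 mL ÷ 100 = 1.93 g
HEPES: 15.6 mmol/L × 238.3 g/mol × 0.869 L ÷ 1000 = 3.23 g
casamino acids: dilute stock: 0.807% ÷ 17.1% × 869 mL = 41.01 mL

disodium phosphate 3.32 g; sodium citrate dihydrate 3.46 g; magnesium sulfate heptahydrate 1.93 g; HEPES 3.23 g; casamino acids 41.01 mL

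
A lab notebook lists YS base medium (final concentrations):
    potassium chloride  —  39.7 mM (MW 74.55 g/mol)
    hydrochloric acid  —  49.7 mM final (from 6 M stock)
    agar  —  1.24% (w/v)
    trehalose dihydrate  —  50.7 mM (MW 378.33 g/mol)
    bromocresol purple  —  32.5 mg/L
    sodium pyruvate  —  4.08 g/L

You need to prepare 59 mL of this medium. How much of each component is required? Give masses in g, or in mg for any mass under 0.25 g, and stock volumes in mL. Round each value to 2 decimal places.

Target volume = 59 mL = 0.059 L.
potassium chloride: 39.7 mmol/L × 74.55 mg/mmol × 0.059 L = 174.62 mg
hydrochloric acid: dilute stock: 49.7 mM × 59 mL ÷ 6000 mM = 0.49 mL
agar: 1.24% w/v = 12.4 g/L → 12.4 × 0.059 L = 0.73 g
trehalose dihydrate: 50.7 mmol/L × 378.33 g/mol × 0.059 L ÷ 1000 = 1.13 g
bromocresol purple: 32.5 mg/L × 0.059 L = 1.92 mg
sodium pyruvate: 4.08 g/L × 0.059 L = 0.24072 g = 240.72 mg

potassium chloride 174.62 mg; hydrochloric acid 0.49 mL; agar 0.73 g; trehalose dihydrate 1.13 g; bromocresol purple 1.92 mg; sodium pyruvate 240.72 mg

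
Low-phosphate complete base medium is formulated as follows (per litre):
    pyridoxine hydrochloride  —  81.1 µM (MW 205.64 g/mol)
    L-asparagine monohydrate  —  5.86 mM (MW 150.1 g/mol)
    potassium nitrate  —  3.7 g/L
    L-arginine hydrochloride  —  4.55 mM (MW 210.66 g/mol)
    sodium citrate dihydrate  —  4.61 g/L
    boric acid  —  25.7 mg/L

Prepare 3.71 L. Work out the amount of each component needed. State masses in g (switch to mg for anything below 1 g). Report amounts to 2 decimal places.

pyridoxine hydrochloride 61.87 mg; L-asparagine monohydrate 3.26 g; potassium nitrate 13.73 g; L-arginine hydrochloride 3.56 g; sodium citrate dihydrate 17.10 g; boric acid 95.35 mg

Working volume: 3.71 L.
pyridoxine hydrochloride: 81.1 µmol/L × 205.64 g/mol × 3.71 L ÷ 1000 = 61.87 mg
L-asparagine monohydrate: 5.86 mmol/L × 150.1 g/mol × 3.71 L ÷ 1000 = 3.26 g
potassium nitrate: 3.7 g/L × 3.71 L = 13.73 g
L-arginine hydrochloride: 4.55 mmol/L × 210.66 g/mol × 3.71 L ÷ 1000 = 3.56 g
sodium citrate dihydrate: 4.61 g/L × 3.71 L = 17.10 g
boric acid: 25.7 mg/L × 3.71 L = 95.35 mg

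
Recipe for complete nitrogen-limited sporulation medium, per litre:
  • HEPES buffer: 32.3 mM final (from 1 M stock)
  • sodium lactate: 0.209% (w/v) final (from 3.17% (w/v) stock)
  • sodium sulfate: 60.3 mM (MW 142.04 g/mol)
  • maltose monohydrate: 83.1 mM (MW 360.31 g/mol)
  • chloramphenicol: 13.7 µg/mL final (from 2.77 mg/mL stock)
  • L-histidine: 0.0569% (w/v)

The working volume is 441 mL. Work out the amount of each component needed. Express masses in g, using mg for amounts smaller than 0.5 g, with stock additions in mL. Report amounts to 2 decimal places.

Scale factor relative to 1 L: 0.441.
HEPES buffer: V = C2·V2/C1 = 32.3 mM × 441 mL ÷ 1000 mM = 14.24 mL
sodium lactate: C1V1 = C2V2 → 0.209% ÷ 3.17% × 441 mL = 29.08 mL
sodium sulfate: 60.3 mmol/L × 142.04 g/mol × 0.441 L ÷ 1000 = 3.78 g
maltose monohydrate: 83.1 mmol/L × 360.31 g/mol × 0.441 L ÷ 1000 = 13.20 g
chloramphenicol: V = C2·V2/C1 = 13.7 µg/mL × 441 mL ÷ 2770 µg/mL = 2.18 mL
L-histidine: 0.0569% w/v = 0.569 g/L → 0.569 × 0.441 L = 0.250929 g = 250.93 mg

HEPES buffer 14.24 mL; sodium lactate 29.08 mL; sodium sulfate 3.78 g; maltose monohydrate 13.20 g; chloramphenicol 2.18 mL; L-histidine 250.93 mg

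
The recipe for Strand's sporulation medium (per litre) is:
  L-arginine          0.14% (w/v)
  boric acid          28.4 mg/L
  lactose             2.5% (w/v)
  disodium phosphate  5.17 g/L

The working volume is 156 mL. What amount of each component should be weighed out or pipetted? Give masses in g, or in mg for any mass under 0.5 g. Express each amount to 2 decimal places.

Target volume = 156 mL = 0.156 L.
L-arginine: 0.14 g per 100 mL × 156 mL ÷ 100 = 0.2184 g = 218.40 mg
boric acid: 28.4 mg/L × 0.156 L = 4.43 mg
lactose: 2.5% w/v = 25 g/L → 25 × 0.156 L = 3.90 g
disodium phosphate: 5.17 g/L × 0.156 L = 0.81 g

L-arginine 218.40 mg; boric acid 4.43 mg; lactose 3.90 g; disodium phosphate 0.81 g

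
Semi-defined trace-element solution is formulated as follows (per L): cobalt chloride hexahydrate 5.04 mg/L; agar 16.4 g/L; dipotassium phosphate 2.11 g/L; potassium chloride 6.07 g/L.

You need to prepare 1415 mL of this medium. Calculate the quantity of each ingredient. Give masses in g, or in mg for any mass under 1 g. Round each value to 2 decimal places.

cobalt chloride hexahydrate 7.13 mg; agar 23.21 g; dipotassium phosphate 2.99 g; potassium chloride 8.59 g

Scale factor relative to 1 L: 1.415.
cobalt chloride hexahydrate: 5.04 mg/L × 1.415 L = 7.13 mg
agar: 16.4 g/L × 1.415 L = 23.21 g
dipotassium phosphate: 2.11 g/L × 1.415 L = 2.99 g
potassium chloride: 6.07 g/L × 1.415 L = 8.59 g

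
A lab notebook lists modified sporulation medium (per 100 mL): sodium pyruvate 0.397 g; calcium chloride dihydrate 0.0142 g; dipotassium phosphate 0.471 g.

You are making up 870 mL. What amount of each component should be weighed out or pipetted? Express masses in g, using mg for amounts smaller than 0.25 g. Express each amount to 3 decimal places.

sodium pyruvate 3.454 g; calcium chloride dihydrate 123.540 mg; dipotassium phosphate 4.098 g

Ratio of target to recipe volume: 870 / 100 = 8.7.
sodium pyruvate: 0.397 g × (870 mL / 100 mL) = 3.454 g
calcium chloride dihydrate: 0.0142 g × (870 mL / 100 mL) = 0.12354 g = 123.540 mg
dipotassium phosphate: 0.471 g × (870 mL / 100 mL) = 4.098 g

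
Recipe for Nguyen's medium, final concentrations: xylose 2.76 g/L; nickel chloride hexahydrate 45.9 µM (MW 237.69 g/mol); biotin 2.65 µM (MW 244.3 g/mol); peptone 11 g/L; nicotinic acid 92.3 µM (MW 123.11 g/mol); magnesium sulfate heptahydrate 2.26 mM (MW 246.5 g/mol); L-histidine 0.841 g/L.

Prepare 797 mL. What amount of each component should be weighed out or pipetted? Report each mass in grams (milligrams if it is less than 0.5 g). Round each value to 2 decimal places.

Working volume: 797 mL = 0.797 L.
xylose: 2.76 g/L × 0.797 L = 2.20 g
nickel chloride hexahydrate: 45.9 µmol/L × 237.69 g/mol × 0.797 L ÷ 1000 = 8.70 mg
biotin: 2.65 µmol/L × 244.3 g/mol × 0.797 L ÷ 1000 = 0.52 mg
peptone: 11 g/L × 0.797 L = 8.77 g
nicotinic acid: 92.3 µmol/L × 123.11 g/mol × 0.797 L ÷ 1000 = 9.06 mg
magnesium sulfate heptahydrate: 2.26 mmol/L × 246.5 mg/mmol × 0.797 L = 444.00 mg
L-histidine: 0.841 g/L × 0.797 L = 0.67 g

xylose 2.20 g; nickel chloride hexahydrate 8.70 mg; biotin 0.52 mg; peptone 8.77 g; nicotinic acid 9.06 mg; magnesium sulfate heptahydrate 444.00 mg; L-histidine 0.67 g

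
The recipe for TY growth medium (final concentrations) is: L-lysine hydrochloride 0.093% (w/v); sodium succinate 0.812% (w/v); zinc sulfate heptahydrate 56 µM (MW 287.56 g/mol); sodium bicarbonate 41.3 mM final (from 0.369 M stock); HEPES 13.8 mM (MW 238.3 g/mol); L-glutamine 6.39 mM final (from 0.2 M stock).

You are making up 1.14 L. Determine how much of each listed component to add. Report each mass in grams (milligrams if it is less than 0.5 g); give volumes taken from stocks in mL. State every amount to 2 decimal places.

Working volume: 1.14 L.
L-lysine hydrochloride: 0.093 g per 100 mL × 1140 mL ÷ 100 = 1.06 g
sodium succinate: 0.812% w/v = 8.12 g/L → 8.12 × 1.14 L = 9.26 g
zinc sulfate heptahydrate: 56 µmol/L × 287.56 g/mol × 1.14 L ÷ 1000 = 18.36 mg
sodium bicarbonate: C1V1 = C2V2 → 41.3 mM × 1140 mL ÷ 369 mM = 127.59 mL
HEPES: 13.8 mmol/L × 238.3 g/mol × 1.14 L ÷ 1000 = 3.75 g
L-glutamine: V = C2·V2/C1 = 6.39 mM × 1140 mL ÷ 200 mM = 36.42 mL

L-lysine hydrochloride 1.06 g; sodium succinate 9.26 g; zinc sulfate heptahydrate 18.36 mg; sodium bicarbonate 127.59 mL; HEPES 3.75 g; L-glutamine 36.42 mL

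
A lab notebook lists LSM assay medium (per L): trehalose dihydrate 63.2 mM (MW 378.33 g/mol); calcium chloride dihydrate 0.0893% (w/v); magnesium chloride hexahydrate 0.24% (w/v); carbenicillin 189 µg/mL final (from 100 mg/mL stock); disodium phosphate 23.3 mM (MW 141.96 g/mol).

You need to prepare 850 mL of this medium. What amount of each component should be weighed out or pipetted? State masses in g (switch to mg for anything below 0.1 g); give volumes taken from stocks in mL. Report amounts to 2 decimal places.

Scale factor relative to 1 L: 0.85.
trehalose dihydrate: 63.2 mmol/L × 378.33 g/mol × 0.85 L ÷ 1000 = 20.32 g
calcium chloride dihydrate: 0.0893% w/v = 0.893 g/L → 0.893 × 0.85 L = 0.76 g
magnesium chloride hexahydrate: 0.24 g per 100 mL × 850 mL ÷ 100 = 2.04 g
carbenicillin: V = C2·V2/C1 = 189 µg/mL × 850 mL ÷ 100000 µg/mL = 1.61 mL
disodium phosphate: 23.3 mmol/L × 141.96 g/mol × 0.85 L ÷ 1000 = 2.81 g

trehalose dihydrate 20.32 g; calcium chloride dihydrate 0.76 g; magnesium chloride hexahydrate 2.04 g; carbenicillin 1.61 mL; disodium phosphate 2.81 g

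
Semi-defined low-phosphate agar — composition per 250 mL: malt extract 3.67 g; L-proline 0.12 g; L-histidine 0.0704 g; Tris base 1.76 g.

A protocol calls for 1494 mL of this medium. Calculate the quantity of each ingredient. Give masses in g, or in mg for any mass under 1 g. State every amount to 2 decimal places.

malt extract 21.93 g; L-proline 717.12 mg; L-histidine 420.71 mg; Tris base 10.52 g

Ratio of target to recipe volume: 1494 / 250 = 5.976.
malt extract: 3.67 g × (1494 mL / 250 mL) = 21.93 g
L-proline: 0.12 g × (1494 mL / 250 mL) = 0.71712 g = 717.12 mg
L-histidine: 0.0704 g × (1494 mL / 250 mL) = 0.42071 g = 420.71 mg
Tris base: 1.76 g × (1494 mL / 250 mL) = 10.52 g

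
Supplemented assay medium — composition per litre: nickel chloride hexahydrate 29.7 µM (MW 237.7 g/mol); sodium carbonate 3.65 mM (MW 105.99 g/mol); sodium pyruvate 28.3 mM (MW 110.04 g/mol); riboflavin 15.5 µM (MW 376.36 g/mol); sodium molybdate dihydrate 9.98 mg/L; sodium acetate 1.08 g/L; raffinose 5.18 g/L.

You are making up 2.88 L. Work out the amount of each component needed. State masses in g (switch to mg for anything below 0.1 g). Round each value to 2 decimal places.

Working volume: 2.88 L.
nickel chloride hexahydrate: 29.7 µmol/L × 237.7 g/mol × 2.88 L ÷ 1000 = 20.33 mg
sodium carbonate: 3.65 mmol/L × 105.99 g/mol × 2.88 L ÷ 1000 = 1.11 g
sodium pyruvate: 28.3 mmol/L × 110.04 g/mol × 2.88 L ÷ 1000 = 8.97 g
riboflavin: 15.5 µmol/L × 376.36 g/mol × 2.88 L ÷ 1000 = 16.80 mg
sodium molybdate dihydrate: 9.98 mg/L × 2.88 L = 28.74 mg
sodium acetate: 1.08 g/L × 2.88 L = 3.11 g
raffinose: 5.18 g/L × 2.88 L = 14.92 g

nickel chloride hexahydrate 20.33 mg; sodium carbonate 1.11 g; sodium pyruvate 8.97 g; riboflavin 16.80 mg; sodium molybdate dihydrate 28.74 mg; sodium acetate 3.11 g; raffinose 14.92 g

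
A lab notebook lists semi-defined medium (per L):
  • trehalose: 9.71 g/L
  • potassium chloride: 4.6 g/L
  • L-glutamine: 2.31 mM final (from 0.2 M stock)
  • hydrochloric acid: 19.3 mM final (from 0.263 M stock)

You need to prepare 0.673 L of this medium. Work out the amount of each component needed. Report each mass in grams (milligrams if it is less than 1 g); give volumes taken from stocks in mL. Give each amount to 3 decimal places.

Scale factor relative to 1 L: 0.673.
trehalose: 9.71 g/L × 0.673 L = 6.535 g
potassium chloride: 4.6 g/L × 0.673 L = 3.096 g
L-glutamine: dilute stock: 2.31 mM × 673 mL ÷ 200 mM = 7.773 mL
hydrochloric acid: dilute stock: 19.3 mM × 673 mL ÷ 263 mM = 49.387 mL

trehalose 6.535 g; potassium chloride 3.096 g; L-glutamine 7.773 mL; hydrochloric acid 49.387 mL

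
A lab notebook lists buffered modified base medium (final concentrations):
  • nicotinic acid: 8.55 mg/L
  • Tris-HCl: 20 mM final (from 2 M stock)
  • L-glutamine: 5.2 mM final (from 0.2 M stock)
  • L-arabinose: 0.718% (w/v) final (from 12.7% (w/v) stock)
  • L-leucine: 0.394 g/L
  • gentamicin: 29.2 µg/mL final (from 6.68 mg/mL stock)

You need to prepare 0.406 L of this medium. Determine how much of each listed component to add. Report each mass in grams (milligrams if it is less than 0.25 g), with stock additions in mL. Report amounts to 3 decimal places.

Working volume: 0.406 L.
nicotinic acid: 8.55 mg/L × 0.406 L = 3.471 mg
Tris-HCl: C1V1 = C2V2 → 20 mM × 406 mL ÷ 2000 mM = 4.060 mL
L-glutamine: C1V1 = C2V2 → 5.2 mM × 406 mL ÷ 200 mM = 10.556 mL
L-arabinose: dilute stock: 0.718% ÷ 12.7% × 406 mL = 22.953 mL
L-leucine: 0.394 g/L × 0.406 L = 0.159964 g = 159.964 mg
gentamicin: V = C2·V2/C1 = 29.2 µg/mL × 406 mL ÷ 6680 µg/mL = 1.775 mL

nicotinic acid 3.471 mg; Tris-HCl 4.060 mL; L-glutamine 10.556 mL; L-arabinose 22.953 mL; L-leucine 159.964 mg; gentamicin 1.775 mL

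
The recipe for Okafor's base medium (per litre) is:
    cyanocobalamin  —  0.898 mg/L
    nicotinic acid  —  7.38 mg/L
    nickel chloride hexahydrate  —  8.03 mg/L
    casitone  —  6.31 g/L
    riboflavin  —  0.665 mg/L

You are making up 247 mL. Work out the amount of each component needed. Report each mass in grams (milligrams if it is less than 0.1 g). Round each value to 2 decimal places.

cyanocobalamin 0.22 mg; nicotinic acid 1.82 mg; nickel chloride hexahydrate 1.98 mg; casitone 1.56 g; riboflavin 0.16 mg

Working volume: 247 mL = 0.247 L.
cyanocobalamin: 0.898 mg/L × 0.247 L = 0.22 mg
nicotinic acid: 7.38 mg/L × 0.247 L = 1.82 mg
nickel chloride hexahydrate: 8.03 mg/L × 0.247 L = 1.98 mg
casitone: 6.31 g/L × 0.247 L = 1.56 g
riboflavin: 0.665 mg/L × 0.247 L = 0.16 mg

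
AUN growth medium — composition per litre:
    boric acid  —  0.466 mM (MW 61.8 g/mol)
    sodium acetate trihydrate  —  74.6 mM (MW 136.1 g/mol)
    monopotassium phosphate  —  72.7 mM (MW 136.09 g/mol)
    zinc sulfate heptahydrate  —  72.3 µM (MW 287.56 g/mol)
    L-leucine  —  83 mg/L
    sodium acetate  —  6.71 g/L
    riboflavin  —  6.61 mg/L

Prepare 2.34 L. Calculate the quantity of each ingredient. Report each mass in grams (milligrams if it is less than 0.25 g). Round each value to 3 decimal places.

boric acid 67.389 mg; sodium acetate trihydrate 23.758 g; monopotassium phosphate 23.151 g; zinc sulfate heptahydrate 48.650 mg; L-leucine 194.220 mg; sodium acetate 15.701 g; riboflavin 15.467 mg

Working volume: 2.34 L.
boric acid: 0.466 mmol/L × 61.8 mg/mmol × 2.34 L = 67.389 mg
sodium acetate trihydrate: 74.6 mmol/L × 136.1 g/mol × 2.34 L ÷ 1000 = 23.758 g
monopotassium phosphate: 72.7 mmol/L × 136.09 g/mol × 2.34 L ÷ 1000 = 23.151 g
zinc sulfate heptahydrate: 72.3 µmol/L × 287.56 g/mol × 2.34 L ÷ 1000 = 48.650 mg
L-leucine: 83 mg/L × 2.34 L = 194.220 mg
sodium acetate: 6.71 g/L × 2.34 L = 15.701 g
riboflavin: 6.61 mg/L × 2.34 L = 15.467 mg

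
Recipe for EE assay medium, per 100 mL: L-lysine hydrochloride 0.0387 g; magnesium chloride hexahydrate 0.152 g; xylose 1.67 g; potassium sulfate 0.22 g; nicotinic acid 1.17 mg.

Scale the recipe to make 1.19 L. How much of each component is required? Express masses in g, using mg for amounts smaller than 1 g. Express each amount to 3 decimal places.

L-lysine hydrochloride 460.530 mg; magnesium chloride hexahydrate 1.809 g; xylose 19.873 g; potassium sulfate 2.618 g; nicotinic acid 13.923 mg

Ratio of target to recipe volume: 1190 / 100 = 11.9.
L-lysine hydrochloride: 0.0387 g × (1190 mL / 100 mL) = 0.46053 g = 460.530 mg
magnesium chloride hexahydrate: 0.152 g × (1190 mL / 100 mL) = 1.809 g
xylose: 1.67 g × (1190 mL / 100 mL) = 19.873 g
potassium sulfate: 0.22 g × (1190 mL / 100 mL) = 2.618 g
nicotinic acid: 1.17 mg × (1190 mL / 100 mL) = 13.923 mg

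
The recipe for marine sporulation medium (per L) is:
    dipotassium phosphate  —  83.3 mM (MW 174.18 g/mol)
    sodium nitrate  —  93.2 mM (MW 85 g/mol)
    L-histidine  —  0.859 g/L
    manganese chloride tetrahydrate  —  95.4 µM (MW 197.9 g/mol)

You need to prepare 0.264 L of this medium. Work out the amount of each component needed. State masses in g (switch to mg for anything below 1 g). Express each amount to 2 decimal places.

dipotassium phosphate 3.83 g; sodium nitrate 2.09 g; L-histidine 226.78 mg; manganese chloride tetrahydrate 4.98 mg

Working volume: 0.264 L.
dipotassium phosphate: 83.3 mmol/L × 174.18 g/mol × 0.264 L ÷ 1000 = 3.83 g
sodium nitrate: 93.2 mmol/L × 85 g/mol × 0.264 L ÷ 1000 = 2.09 g
L-histidine: 0.859 g/L × 0.264 L = 0.226776 g = 226.78 mg
manganese chloride tetrahydrate: 95.4 µmol/L × 197.9 g/mol × 0.264 L ÷ 1000 = 4.98 mg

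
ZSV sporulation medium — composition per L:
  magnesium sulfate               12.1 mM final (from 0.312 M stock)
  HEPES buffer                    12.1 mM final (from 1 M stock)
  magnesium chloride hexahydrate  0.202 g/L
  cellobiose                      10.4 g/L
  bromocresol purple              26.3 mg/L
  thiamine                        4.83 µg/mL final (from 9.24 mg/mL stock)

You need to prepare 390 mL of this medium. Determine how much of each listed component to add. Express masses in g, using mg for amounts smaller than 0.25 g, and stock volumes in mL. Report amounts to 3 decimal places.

magnesium sulfate 15.125 mL; HEPES buffer 4.719 mL; magnesium chloride hexahydrate 78.780 mg; cellobiose 4.056 g; bromocresol purple 10.257 mg; thiamine 0.204 mL

Target volume = 390 mL = 0.39 L.
magnesium sulfate: dilute stock: 12.1 mM × 390 mL ÷ 312 mM = 15.125 mL
HEPES buffer: V = C2·V2/C1 = 12.1 mM × 390 mL ÷ 1000 mM = 4.719 mL
magnesium chloride hexahydrate: 0.202 g/L × 0.39 L = 0.07878 g = 78.780 mg
cellobiose: 10.4 g/L × 0.39 L = 4.056 g
bromocresol purple: 26.3 mg/L × 0.39 L = 10.257 mg
thiamine: dilute stock: 4.83 µg/mL × 390 mL ÷ 9240 µg/mL = 0.204 mL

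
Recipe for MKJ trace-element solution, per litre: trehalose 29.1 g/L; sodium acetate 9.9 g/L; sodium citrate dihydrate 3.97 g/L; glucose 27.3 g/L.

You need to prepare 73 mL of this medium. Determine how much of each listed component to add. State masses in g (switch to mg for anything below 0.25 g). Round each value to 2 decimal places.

trehalose 2.12 g; sodium acetate 0.72 g; sodium citrate dihydrate 0.29 g; glucose 1.99 g

Scale factor relative to 1 L: 0.073.
trehalose: 29.1 g/L × 0.073 L = 2.12 g
sodium acetate: 9.9 g/L × 0.073 L = 0.72 g
sodium citrate dihydrate: 3.97 g/L × 0.073 L = 0.29 g
glucose: 27.3 g/L × 0.073 L = 1.99 g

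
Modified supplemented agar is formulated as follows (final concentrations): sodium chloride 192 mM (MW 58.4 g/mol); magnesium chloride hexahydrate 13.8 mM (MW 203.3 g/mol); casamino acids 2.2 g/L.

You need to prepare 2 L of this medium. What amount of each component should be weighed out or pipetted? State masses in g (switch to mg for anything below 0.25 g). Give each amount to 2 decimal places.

sodium chloride 22.43 g; magnesium chloride hexahydrate 5.61 g; casamino acids 4.40 g

Scale factor relative to 1 L: 2.
sodium chloride: 192 mmol/L × 58.4 g/mol × 2 L ÷ 1000 = 22.43 g
magnesium chloride hexahydrate: 13.8 mmol/L × 203.3 g/mol × 2 L ÷ 1000 = 5.61 g
casamino acids: 2.2 g/L × 2 L = 4.40 g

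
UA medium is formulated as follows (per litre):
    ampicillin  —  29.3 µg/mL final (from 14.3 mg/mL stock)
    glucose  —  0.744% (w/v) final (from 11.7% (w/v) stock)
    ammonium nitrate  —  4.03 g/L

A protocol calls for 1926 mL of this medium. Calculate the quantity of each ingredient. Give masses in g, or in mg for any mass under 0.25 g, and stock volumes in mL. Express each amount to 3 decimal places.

Scale factor relative to 1 L: 1.926.
ampicillin: V = C2·V2/C1 = 29.3 µg/mL × 1926 mL ÷ 14300 µg/mL = 3.946 mL
glucose: V = C2·V2/C1 = 0.744% ÷ 11.7% × 1926 mL = 122.474 mL
ammonium nitrate: 4.03 g/L × 1.926 L = 7.762 g

ampicillin 3.946 mL; glucose 122.474 mL; ammonium nitrate 7.762 g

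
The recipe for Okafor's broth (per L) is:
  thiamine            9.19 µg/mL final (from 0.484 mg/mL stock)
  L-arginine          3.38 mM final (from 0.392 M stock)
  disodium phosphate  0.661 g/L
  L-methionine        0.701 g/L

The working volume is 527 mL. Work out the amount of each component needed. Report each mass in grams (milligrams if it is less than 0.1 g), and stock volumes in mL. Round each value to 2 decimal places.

Scale factor relative to 1 L: 0.527.
thiamine: V = C2·V2/C1 = 9.19 µg/mL × 527 mL ÷ 484 µg/mL = 10.01 mL
L-arginine: C1V1 = C2V2 → 3.38 mM × 527 mL ÷ 392 mM = 4.54 mL
disodium phosphate: 0.661 g/L × 0.527 L = 0.35 g
L-methionine: 0.701 g/L × 0.527 L = 0.37 g

thiamine 10.01 mL; L-arginine 4.54 mL; disodium phosphate 0.35 g; L-methionine 0.37 g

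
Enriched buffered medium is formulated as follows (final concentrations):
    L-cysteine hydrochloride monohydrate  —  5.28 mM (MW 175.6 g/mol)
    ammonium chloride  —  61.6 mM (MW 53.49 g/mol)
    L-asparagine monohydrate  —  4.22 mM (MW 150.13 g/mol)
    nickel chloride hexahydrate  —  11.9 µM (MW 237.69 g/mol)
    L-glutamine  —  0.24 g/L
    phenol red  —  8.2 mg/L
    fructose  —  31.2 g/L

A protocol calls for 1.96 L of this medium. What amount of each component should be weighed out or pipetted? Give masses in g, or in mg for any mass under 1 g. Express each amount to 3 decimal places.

L-cysteine hydrochloride monohydrate 1.817 g; ammonium chloride 6.458 g; L-asparagine monohydrate 1.242 g; nickel chloride hexahydrate 5.544 mg; L-glutamine 470.400 mg; phenol red 16.072 mg; fructose 61.152 g

Working volume: 1.96 L.
L-cysteine hydrochloride monohydrate: 5.28 mmol/L × 175.6 g/mol × 1.96 L ÷ 1000 = 1.817 g
ammonium chloride: 61.6 mmol/L × 53.49 g/mol × 1.96 L ÷ 1000 = 6.458 g
L-asparagine monohydrate: 4.22 mmol/L × 150.13 g/mol × 1.96 L ÷ 1000 = 1.242 g
nickel chloride hexahydrate: 11.9 µmol/L × 237.69 g/mol × 1.96 L ÷ 1000 = 5.544 mg
L-glutamine: 0.24 g/L × 1.96 L = 0.4704 g = 470.400 mg
phenol red: 8.2 mg/L × 1.96 L = 16.072 mg
fructose: 31.2 g/L × 1.96 L = 61.152 g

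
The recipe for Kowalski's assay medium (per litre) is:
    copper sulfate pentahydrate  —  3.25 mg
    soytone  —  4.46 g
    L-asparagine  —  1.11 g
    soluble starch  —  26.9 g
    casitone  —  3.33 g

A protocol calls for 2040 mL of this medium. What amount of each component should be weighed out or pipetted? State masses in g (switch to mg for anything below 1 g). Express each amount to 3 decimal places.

copper sulfate pentahydrate 6.630 mg; soytone 9.098 g; L-asparagine 2.264 g; soluble starch 54.876 g; casitone 6.793 g

Ratio of target to recipe volume: 2040 / 1000 = 2.04.
copper sulfate pentahydrate: 3.25 mg × (2040 mL / 1000 mL) = 6.630 mg
soytone: 4.46 g × (2040 mL / 1000 mL) = 9.098 g
L-asparagine: 1.11 g × (2040 mL / 1000 mL) = 2.264 g
soluble starch: 26.9 g × (2040 mL / 1000 mL) = 54.876 g
casitone: 3.33 g × (2040 mL / 1000 mL) = 6.793 g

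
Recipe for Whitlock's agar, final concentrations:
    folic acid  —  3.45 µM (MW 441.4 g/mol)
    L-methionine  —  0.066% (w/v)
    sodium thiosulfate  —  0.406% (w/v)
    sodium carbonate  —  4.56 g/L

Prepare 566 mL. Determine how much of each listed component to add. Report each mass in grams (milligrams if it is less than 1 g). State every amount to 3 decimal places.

Target volume = 566 mL = 0.566 L.
folic acid: 3.45 µmol/L × 441.4 g/mol × 0.566 L ÷ 1000 = 0.862 mg
L-methionine: 0.066 g per 100 mL × 566 mL ÷ 100 = 0.37356 g = 373.560 mg
sodium thiosulfate: 0.406 g per 100 mL × 566 mL ÷ 100 = 2.298 g
sodium carbonate: 4.56 g/L × 0.566 L = 2.581 g

folic acid 0.862 mg; L-methionine 373.560 mg; sodium thiosulfate 2.298 g; sodium carbonate 2.581 g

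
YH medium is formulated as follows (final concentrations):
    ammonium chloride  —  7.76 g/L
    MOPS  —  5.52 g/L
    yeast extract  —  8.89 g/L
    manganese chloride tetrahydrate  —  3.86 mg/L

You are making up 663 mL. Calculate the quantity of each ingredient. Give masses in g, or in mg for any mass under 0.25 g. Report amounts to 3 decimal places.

ammonium chloride 5.145 g; MOPS 3.660 g; yeast extract 5.894 g; manganese chloride tetrahydrate 2.559 mg

Target volume = 663 mL = 0.663 L.
ammonium chloride: 7.76 g/L × 0.663 L = 5.145 g
MOPS: 5.52 g/L × 0.663 L = 3.660 g
yeast extract: 8.89 g/L × 0.663 L = 5.894 g
manganese chloride tetrahydrate: 3.86 mg/L × 0.663 L = 2.559 mg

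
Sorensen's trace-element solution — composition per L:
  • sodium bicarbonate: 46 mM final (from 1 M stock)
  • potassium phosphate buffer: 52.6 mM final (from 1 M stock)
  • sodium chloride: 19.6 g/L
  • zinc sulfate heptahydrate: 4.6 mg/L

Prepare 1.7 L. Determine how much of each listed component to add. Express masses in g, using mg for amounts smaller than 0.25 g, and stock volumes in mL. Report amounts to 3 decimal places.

Working volume: 1.7 L.
sodium bicarbonate: C1V1 = C2V2 → 46 mM × 1700 mL ÷ 1000 mM = 78.200 mL
potassium phosphate buffer: V = C2·V2/C1 = 52.6 mM × 1700 mL ÷ 1000 mM = 89.420 mL
sodium chloride: 19.6 g/L × 1.7 L = 33.320 g
zinc sulfate heptahydrate: 4.6 mg/L × 1.7 L = 7.820 mg

sodium bicarbonate 78.200 mL; potassium phosphate buffer 89.420 mL; sodium chloride 33.320 g; zinc sulfate heptahydrate 7.820 mg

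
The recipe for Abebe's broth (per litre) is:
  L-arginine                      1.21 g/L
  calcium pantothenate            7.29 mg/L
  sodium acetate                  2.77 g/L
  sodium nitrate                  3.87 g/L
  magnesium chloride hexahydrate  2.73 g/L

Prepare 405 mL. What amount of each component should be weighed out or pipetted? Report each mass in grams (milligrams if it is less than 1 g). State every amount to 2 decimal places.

L-arginine 490.05 mg; calcium pantothenate 2.95 mg; sodium acetate 1.12 g; sodium nitrate 1.57 g; magnesium chloride hexahydrate 1.11 g

Working volume: 405 mL = 0.405 L.
L-arginine: 1.21 g/L × 0.405 L = 0.49005 g = 490.05 mg
calcium pantothenate: 7.29 mg/L × 0.405 L = 2.95 mg
sodium acetate: 2.77 g/L × 0.405 L = 1.12 g
sodium nitrate: 3.87 g/L × 0.405 L = 1.57 g
magnesium chloride hexahydrate: 2.73 g/L × 0.405 L = 1.11 g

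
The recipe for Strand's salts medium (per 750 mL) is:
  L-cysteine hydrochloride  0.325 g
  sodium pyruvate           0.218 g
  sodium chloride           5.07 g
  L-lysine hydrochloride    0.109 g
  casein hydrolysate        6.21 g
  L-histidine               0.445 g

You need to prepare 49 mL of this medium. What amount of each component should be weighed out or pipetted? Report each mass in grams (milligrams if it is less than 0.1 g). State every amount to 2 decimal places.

L-cysteine hydrochloride 21.23 mg; sodium pyruvate 14.24 mg; sodium chloride 0.33 g; L-lysine hydrochloride 7.12 mg; casein hydrolysate 0.41 g; L-histidine 29.07 mg

Ratio of target to recipe volume: 49 / 750 = 0.0653333.
L-cysteine hydrochloride: 0.325 g × (49 mL / 750 mL) = 0.0212333 g = 21.23 mg
sodium pyruvate: 0.218 g × (49 mL / 750 mL) = 0.0142427 g = 14.24 mg
sodium chloride: 5.07 g × (49 mL / 750 mL) = 0.33 g
L-lysine hydrochloride: 0.109 g × (49 mL / 750 mL) = 0.00712133 g = 7.12 mg
casein hydrolysate: 6.21 g × (49 mL / 750 mL) = 0.41 g
L-histidine: 0.445 g × (49 mL / 750 mL) = 0.0290733 g = 29.07 mg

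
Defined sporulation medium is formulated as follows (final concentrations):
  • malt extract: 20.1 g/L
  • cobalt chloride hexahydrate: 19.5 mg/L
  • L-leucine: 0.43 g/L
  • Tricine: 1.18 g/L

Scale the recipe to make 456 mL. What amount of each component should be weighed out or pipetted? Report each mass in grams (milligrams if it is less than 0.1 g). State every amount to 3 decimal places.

Scale factor relative to 1 L: 0.456.
malt extract: 20.1 g/L × 0.456 L = 9.166 g
cobalt chloride hexahydrate: 19.5 mg/L × 0.456 L = 8.892 mg
L-leucine: 0.43 g/L × 0.456 L = 0.196 g
Tricine: 1.18 g/L × 0.456 L = 0.538 g

malt extract 9.166 g; cobalt chloride hexahydrate 8.892 mg; L-leucine 0.196 g; Tricine 0.538 g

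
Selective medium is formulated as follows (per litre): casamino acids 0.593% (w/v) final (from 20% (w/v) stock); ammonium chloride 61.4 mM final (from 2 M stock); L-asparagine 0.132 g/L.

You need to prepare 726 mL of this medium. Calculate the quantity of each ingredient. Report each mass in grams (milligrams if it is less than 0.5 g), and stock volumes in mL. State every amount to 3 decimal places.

casamino acids 21.526 mL; ammonium chloride 22.288 mL; L-asparagine 95.832 mg

Working volume: 726 mL = 0.726 L.
casamino acids: C1V1 = C2V2 → 0.593% ÷ 20% × 726 mL = 21.526 mL
ammonium chloride: V = C2·V2/C1 = 61.4 mM × 726 mL ÷ 2000 mM = 22.288 mL
L-asparagine: 0.132 g/L × 0.726 L = 0.095832 g = 95.832 mg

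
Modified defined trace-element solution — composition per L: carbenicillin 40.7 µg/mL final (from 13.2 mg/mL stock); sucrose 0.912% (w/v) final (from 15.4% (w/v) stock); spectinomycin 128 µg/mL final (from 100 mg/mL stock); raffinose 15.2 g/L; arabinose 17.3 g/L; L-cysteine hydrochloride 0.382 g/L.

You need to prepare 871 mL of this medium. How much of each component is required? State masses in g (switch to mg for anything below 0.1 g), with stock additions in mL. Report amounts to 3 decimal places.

Scale factor relative to 1 L: 0.871.
carbenicillin: dilute stock: 40.7 µg/mL × 871 mL ÷ 13200 µg/mL = 2.686 mL
sucrose: dilute stock: 0.912% ÷ 15.4% × 871 mL = 51.581 mL
spectinomycin: C1V1 = C2V2 → 128 µg/mL × 871 mL ÷ 100000 µg/mL = 1.115 mL
raffinose: 15.2 g/L × 0.871 L = 13.239 g
arabinose: 17.3 g/L × 0.871 L = 15.068 g
L-cysteine hydrochloride: 0.382 g/L × 0.871 L = 0.333 g

carbenicillin 2.686 mL; sucrose 51.581 mL; spectinomycin 1.115 mL; raffinose 13.239 g; arabinose 15.068 g; L-cysteine hydrochloride 0.333 g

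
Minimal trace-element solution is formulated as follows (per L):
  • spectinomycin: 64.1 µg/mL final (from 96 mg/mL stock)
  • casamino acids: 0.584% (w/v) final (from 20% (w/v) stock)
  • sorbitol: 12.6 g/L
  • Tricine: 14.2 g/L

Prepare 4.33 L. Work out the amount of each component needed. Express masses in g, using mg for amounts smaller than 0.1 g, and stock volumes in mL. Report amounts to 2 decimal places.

Scale factor relative to 1 L: 4.33.
spectinomycin: V = C2·V2/C1 = 64.1 µg/mL × 4330 mL ÷ 96000 µg/mL = 2.89 mL
casamino acids: dilute stock: 0.584% ÷ 20% × 4330 mL = 126.44 mL
sorbitol: 12.6 g/L × 4.33 L = 54.56 g
Tricine: 14.2 g/L × 4.33 L = 61.49 g

spectinomycin 2.89 mL; casamino acids 126.44 mL; sorbitol 54.56 g; Tricine 61.49 g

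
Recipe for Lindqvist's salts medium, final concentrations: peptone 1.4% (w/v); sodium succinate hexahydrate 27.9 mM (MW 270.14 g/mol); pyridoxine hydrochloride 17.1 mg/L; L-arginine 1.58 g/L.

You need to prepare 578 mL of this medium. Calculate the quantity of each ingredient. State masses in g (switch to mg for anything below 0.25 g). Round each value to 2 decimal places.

Scale factor relative to 1 L: 0.578.
peptone: 1.4 g per 100 mL × 578 mL ÷ 100 = 8.09 g
sodium succinate hexahydrate: 27.9 mmol/L × 270.14 g/mol × 0.578 L ÷ 1000 = 4.36 g
pyridoxine hydrochloride: 17.1 mg/L × 0.578 L = 9.88 mg
L-arginine: 1.58 g/L × 0.578 L = 0.91 g

peptone 8.09 g; sodium succinate hexahydrate 4.36 g; pyridoxine hydrochloride 9.88 mg; L-arginine 0.91 g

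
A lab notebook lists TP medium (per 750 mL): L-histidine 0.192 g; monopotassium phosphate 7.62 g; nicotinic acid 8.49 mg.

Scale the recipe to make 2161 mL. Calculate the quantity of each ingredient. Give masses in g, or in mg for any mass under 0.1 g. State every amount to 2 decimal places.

Scale factor = 2161 mL / 750 mL = 2.88133.
L-histidine: 0.192 g × (2161 mL / 750 mL) = 0.55 g
monopotassium phosphate: 7.62 g × (2161 mL / 750 mL) = 21.96 g
nicotinic acid: 8.49 mg × (2161 mL / 750 mL) = 24.46 mg

L-histidine 0.55 g; monopotassium phosphate 21.96 g; nicotinic acid 24.46 mg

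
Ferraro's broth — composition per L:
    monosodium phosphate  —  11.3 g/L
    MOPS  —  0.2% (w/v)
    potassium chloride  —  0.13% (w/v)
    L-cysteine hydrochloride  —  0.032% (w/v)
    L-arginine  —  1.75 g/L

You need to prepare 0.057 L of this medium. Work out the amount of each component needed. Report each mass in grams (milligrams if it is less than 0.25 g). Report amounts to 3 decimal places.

monosodium phosphate 0.644 g; MOPS 114.000 mg; potassium chloride 74.100 mg; L-cysteine hydrochloride 18.240 mg; L-arginine 99.750 mg

Scale factor relative to 1 L: 0.057.
monosodium phosphate: 11.3 g/L × 0.057 L = 0.644 g
MOPS: 0.2 g per 100 mL × 57 mL ÷ 100 = 0.114 g = 114.000 mg
potassium chloride: 0.13 g per 100 mL × 57 mL ÷ 100 = 0.0741 g = 74.100 mg
L-cysteine hydrochloride: 0.032% w/v = 0.32 g/L → 0.32 × 0.057 L = 0.01824 g = 18.240 mg
L-arginine: 1.75 g/L × 0.057 L = 0.09975 g = 99.750 mg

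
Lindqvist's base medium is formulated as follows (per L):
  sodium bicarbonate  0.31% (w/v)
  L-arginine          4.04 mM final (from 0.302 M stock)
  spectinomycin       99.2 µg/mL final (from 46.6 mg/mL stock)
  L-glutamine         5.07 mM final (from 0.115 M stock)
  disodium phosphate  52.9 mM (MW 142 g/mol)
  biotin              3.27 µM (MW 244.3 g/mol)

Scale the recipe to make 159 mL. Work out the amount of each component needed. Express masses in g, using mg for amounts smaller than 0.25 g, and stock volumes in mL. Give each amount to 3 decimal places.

sodium bicarbonate 0.493 g; L-arginine 2.127 mL; spectinomycin 0.338 mL; L-glutamine 7.010 mL; disodium phosphate 1.194 g; biotin 0.127 mg

Target volume = 159 mL = 0.159 L.
sodium bicarbonate: 0.31 g per 100 mL × 159 mL ÷ 100 = 0.493 g
L-arginine: C1V1 = C2V2 → 4.04 mM × 159 mL ÷ 302 mM = 2.127 mL
spectinomycin: dilute stock: 99.2 µg/mL × 159 mL ÷ 46600 µg/mL = 0.338 mL
L-glutamine: V = C2·V2/C1 = 5.07 mM × 159 mL ÷ 115 mM = 7.010 mL
disodium phosphate: 52.9 mmol/L × 142 g/mol × 0.159 L ÷ 1000 = 1.194 g
biotin: 3.27 µmol/L × 244.3 g/mol × 0.159 L ÷ 1000 = 0.127 mg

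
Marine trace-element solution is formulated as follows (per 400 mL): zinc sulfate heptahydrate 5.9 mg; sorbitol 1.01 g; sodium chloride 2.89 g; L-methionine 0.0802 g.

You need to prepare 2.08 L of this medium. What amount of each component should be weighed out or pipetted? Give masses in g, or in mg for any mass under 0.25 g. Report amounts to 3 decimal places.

Scale factor = 2080 mL / 400 mL = 5.2.
zinc sulfate heptahydrate: 5.9 mg × (2080 mL / 400 mL) = 30.680 mg
sorbitol: 1.01 g × (2080 mL / 400 mL) = 5.252 g
sodium chloride: 2.89 g × (2080 mL / 400 mL) = 15.028 g
L-methionine: 0.0802 g × (2080 mL / 400 mL) = 0.417 g

zinc sulfate heptahydrate 30.680 mg; sorbitol 5.252 g; sodium chloride 15.028 g; L-methionine 0.417 g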